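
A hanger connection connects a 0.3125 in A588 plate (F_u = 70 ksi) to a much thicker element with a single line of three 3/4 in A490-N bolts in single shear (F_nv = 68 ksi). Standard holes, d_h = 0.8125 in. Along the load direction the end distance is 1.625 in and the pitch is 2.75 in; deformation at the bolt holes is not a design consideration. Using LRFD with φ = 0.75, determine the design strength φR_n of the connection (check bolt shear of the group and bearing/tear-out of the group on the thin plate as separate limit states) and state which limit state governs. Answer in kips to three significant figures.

Bolt shear: A_b = π·0.75²/4 = 0.4418 in²; R_n = 68 × 0.4418 × 3 × 1 = 90.12 kips → 0.75 × 90.12 = 67.6 kips.
Bearing (1.5 l_c t F_u ≤ 3.0 d t F_u): upper limit = 3.0·0.75·0.3125·70 = 49.22 kips.
  Edge l_c = 1.625 − 0.8125/2 = 1.219 → r_n = 39.99 kips; interior l_c = 2.75 − 0.8125 = 1.938 → r_n = 49.22 kips.
  R_n,bearing = 1·39.99 + 2·49.22 = 138.4 kips → 0.75 × 138.4 = 104 kips.
Bolt shear governs: 67.6 kips.

67.6 kips (bolt shear governs)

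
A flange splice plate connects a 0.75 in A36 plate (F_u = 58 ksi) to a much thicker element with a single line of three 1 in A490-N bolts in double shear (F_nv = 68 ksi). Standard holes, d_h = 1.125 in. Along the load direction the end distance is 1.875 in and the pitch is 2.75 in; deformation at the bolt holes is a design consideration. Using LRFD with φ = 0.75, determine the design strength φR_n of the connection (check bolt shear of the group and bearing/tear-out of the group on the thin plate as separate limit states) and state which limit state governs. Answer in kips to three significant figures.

179 kips (bearing governs)

Bolt shear: A_b = π·1²/4 = 0.7854 in²; R_n = 68 × 0.7854 × 3 × 2 = 320.4 kips → 0.75 × 320.4 = 240 kips.
Bearing (1.2 l_c t F_u ≤ 2.4 d t F_u): upper limit = 2.4·1·0.75·58 = 104.4 kips.
  Edge l_c = 1.875 − 1.125/2 = 1.312 → r_n = 68.51 kips; interior l_c = 2.75 − 1.125 = 1.625 → r_n = 84.82 kips.
  R_n,bearing = 1·68.51 + 2·84.82 = 238.2 kips → 0.75 × 238.2 = 179 kips.
Bearing governs: 179 kips.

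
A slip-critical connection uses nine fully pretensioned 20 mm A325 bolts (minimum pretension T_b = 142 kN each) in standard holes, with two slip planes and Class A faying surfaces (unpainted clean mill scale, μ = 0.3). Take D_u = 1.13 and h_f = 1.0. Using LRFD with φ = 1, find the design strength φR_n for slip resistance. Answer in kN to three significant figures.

R_n = μ · D_u · h_f · T_b · n_s · n_b = 0.3 × 1.13 × 1.0 × 142 × 2 × 9 = 866.5 kN.
Design strength φR_n = 1 × 866.5 = 866 kN.

866 kN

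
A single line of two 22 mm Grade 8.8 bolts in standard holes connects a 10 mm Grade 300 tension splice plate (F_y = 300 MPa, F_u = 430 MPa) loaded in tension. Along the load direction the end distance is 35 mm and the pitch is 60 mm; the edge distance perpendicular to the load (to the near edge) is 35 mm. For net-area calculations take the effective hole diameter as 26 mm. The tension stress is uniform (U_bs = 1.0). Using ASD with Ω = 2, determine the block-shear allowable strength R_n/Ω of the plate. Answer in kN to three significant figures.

Shear plane L_v = 35 + 1·60 = 95 mm; A_gv = 95 × 10 = 950 mm².
A_nv = (95 − 1.5·26) × 10 = 560 mm².
A_nt = (35 − 0.5·26) × 10 = 220 mm².
0.6 F_u A_nv = 144.5 kN; 0.6 F_y A_gv = 171 kN → shear rupture governs the shear term.
R_n = 144.5 + 1.0 × 430 × 220 / 1000 = 239.1 kN.
Allowable strength R_n/Ω = 239.1 / 2 = 120 kN.

120 kN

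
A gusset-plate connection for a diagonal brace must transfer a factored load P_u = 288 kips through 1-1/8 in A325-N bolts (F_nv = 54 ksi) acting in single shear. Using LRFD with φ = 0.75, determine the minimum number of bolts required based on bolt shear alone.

A_b = π·1.125²/4 = 0.994 in².
Per-bolt design strength φR_n = 0.75 × 54 × 0.994 × 1 = 40.26 kips.
n ≥ 288 / 40.26 = 7.154 → use 8 bolts.

8 bolts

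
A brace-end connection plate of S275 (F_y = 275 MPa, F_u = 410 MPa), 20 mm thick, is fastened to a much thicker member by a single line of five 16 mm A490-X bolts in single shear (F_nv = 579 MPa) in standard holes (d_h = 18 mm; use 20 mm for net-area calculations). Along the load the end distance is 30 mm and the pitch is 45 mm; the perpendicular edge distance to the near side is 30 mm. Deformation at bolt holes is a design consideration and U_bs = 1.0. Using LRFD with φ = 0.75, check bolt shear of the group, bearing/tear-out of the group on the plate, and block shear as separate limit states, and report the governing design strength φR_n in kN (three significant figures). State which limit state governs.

437 kN (bolt shear governs)

Bolt shear: A_b = π·16²/4 = 201.1 mm²; R_n = 579 × 201.1 × 5 × 1 / 1000 = 582.1 kN → 0.75 × 582.1 = 437 kN.
Bearing: edge l_c = 21, r_n = 206.6 kN; interior l_c = 27, r_n = 265.7 kN; R_n = 206.6 + 4·265.7 = 1269 kN → 952 kN.
Block shear: A_gv = 4200, A_nv = 2400, A_nt = 400 mm²; R_n = min(0.6F_uA_nv, 0.6F_yA_gv) + U_bs·F_u·A_nt = 754.4 kN → 566 kN.
Bolt shear governs: 437 kN.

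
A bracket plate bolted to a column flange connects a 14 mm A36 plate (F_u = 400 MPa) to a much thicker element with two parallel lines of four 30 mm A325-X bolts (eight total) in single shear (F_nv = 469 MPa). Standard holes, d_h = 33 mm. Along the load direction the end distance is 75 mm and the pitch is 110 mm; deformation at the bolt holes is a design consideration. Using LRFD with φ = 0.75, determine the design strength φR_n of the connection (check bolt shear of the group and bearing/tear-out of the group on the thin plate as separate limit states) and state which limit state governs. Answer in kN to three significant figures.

Bolt shear: A_b = π·30²/4 = 706.9 mm²; R_n = 469 × 706.9 × 8 × 1 / 1000 = 2652 kN → 0.75 × 2652 = 1990 kN.
Bearing (1.2 l_c t F_u ≤ 2.4 d t F_u): upper limit = 2.4·30·14·400 / 1000 = 403.2 kN.
  Edge l_c = 75 − 33/2 = 58.5 → r_n = 393.1 kN; interior l_c = 110 − 33 = 77 → r_n = 403.2 kN.
  R_n,bearing = 2·393.1 + 6·403.2 = 3205 kN → 0.75 × 3205 = 2400 kN.
Bolt shear governs: 1990 kN.

1990 kN (bolt shear governs)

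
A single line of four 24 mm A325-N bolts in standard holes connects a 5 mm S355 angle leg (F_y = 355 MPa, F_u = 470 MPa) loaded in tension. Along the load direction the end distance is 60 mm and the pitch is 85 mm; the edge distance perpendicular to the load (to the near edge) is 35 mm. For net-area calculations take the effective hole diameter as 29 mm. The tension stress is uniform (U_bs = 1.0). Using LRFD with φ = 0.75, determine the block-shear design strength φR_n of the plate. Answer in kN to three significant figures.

Shear plane L_v = 60 + 3·85 = 315 mm; A_gv = 315 × 5 = 1575 mm².
A_nv = (315 − 3.5·29) × 5 = 1068 mm².
A_nt = (35 − 0.5·29) × 5 = 102.5 mm².
0.6 F_u A_nv = 301 kN; 0.6 F_y A_gv = 335.5 kN → shear rupture governs the shear term.
R_n = 301 + 1.0 × 470 × 102.5 / 1000 = 349.2 kN.
Design strength φR_n = 0.75 × 349.2 = 262 kN.

262 kN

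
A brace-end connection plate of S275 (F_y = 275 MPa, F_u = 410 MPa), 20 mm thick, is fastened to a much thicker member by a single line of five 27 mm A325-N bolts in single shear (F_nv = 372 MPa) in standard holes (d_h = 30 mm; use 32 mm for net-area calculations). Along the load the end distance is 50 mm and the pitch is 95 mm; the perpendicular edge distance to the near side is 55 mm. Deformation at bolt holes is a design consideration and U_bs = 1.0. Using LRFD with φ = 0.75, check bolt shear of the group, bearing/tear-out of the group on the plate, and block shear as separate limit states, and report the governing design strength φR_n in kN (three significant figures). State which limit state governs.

799 kN (bolt shear governs)

Bolt shear: A_b = π·27²/4 = 572.6 mm²; R_n = 372 × 572.6 × 5 × 1 / 1000 = 1065 kN → 0.75 × 1065 = 799 kN.
Bearing: edge l_c = 35, r_n = 344.4 kN; interior l_c = 65, r_n = 531.4 kN; R_n = 344.4 + 4·531.4 = 2470 kN → 1850 kN.
Block shear: A_gv = 8600, A_nv = 5720, A_nt = 780 mm²; R_n = min(0.6F_uA_nv, 0.6F_yA_gv) + U_bs·F_u·A_nt = 1727 kN → 1300 kN.
Bolt shear governs: 799 kN.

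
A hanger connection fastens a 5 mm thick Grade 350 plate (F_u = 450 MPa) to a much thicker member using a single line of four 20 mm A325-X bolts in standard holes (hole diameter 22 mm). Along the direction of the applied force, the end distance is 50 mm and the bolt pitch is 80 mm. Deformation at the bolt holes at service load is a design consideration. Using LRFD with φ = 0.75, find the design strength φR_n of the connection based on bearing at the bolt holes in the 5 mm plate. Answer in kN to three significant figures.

Per bolt r_n = 1.2 l_c t F_u ≤ 2.4 d t F_u; upper limit = 2.4 × 20 × 5 × 450 / 1000 = 108 kN.
Edge bolt: l_c = 50 − 22/2 = 39 mm → 1.2 × 39 × 5 × 450 / 1000 = 105.3 → r_n = 105.3 kN.
Interior bolts: l_c = 80 − 22 = 58 mm → 1.2 × 58 × 5 × 450 / 1000 = 156.6 → r_n = 108 kN.
R_n = 1 × 105.3 + 3 × 108 = 429.3 kN.
Design strength φR_n = 0.75 × 429.3 = 322 kN.

322 kN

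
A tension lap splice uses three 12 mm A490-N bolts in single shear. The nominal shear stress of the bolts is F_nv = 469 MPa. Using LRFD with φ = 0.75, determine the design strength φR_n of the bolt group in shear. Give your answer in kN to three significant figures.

A_b = π × 12² / 4 = 113.1 mm².
R_n = F_nv · A_b · n · n_s = 469 × 113.1 × 3 × 1 / 1000 = 159.1 kN.
Design strength φR_n = 0.75 × 159.1 = 119 kN.

119 kN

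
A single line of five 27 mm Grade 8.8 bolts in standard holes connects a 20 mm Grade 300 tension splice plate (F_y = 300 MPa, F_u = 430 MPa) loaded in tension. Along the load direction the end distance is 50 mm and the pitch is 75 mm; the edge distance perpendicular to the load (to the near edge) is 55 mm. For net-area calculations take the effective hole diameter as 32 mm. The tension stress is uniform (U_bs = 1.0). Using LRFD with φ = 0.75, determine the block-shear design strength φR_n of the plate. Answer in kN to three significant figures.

Shear plane L_v = 50 + 4·75 = 350 mm; A_gv = 350 × 20 = 7000 mm².
A_nv = (350 − 4.5·32) × 20 = 4120 mm².
A_nt = (55 − 0.5·32) × 20 = 780 mm².
0.6 F_u A_nv = 1063 kN; 0.6 F_y A_gv = 1260 kN → shear rupture governs the shear term.
R_n = 1063 + 1.0 × 430 × 780 / 1000 = 1398 kN.
Design strength φR_n = 0.75 × 1398 = 1050 kN.

1050 kN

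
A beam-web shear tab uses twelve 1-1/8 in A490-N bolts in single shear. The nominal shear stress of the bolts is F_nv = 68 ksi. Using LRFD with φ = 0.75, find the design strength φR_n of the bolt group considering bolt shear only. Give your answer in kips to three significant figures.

A_b = π × 1.125² / 4 = 0.994 in².
R_n = F_nv · A_b · n · n_s = 68 × 0.994 × 12 × 1 = 811.1 kips.
Design strength φR_n = 0.75 × 811.1 = 608 kips.

608 kips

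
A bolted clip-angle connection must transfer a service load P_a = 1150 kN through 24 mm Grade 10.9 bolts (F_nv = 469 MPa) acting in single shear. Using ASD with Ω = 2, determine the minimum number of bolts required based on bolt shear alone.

A_b = π·24²/4 = 452.4 mm².
Per-bolt allowable strength R_n/Ω = 469 × 452.4 × 1 / 1000 / 2 = 106.1 kN.
n ≥ 1150 / 106.1 = 10.84 → use 11 bolts.

11 bolts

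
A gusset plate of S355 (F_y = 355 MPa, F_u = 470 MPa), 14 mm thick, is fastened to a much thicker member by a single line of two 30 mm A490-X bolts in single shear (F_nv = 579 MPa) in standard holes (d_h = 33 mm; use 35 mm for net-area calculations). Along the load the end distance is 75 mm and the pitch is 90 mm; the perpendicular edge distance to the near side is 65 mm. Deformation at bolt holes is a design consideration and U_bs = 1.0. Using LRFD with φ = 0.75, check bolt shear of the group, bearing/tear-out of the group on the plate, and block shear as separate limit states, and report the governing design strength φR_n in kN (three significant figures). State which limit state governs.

Bolt shear: A_b = π·30²/4 = 706.9 mm²; R_n = 579 × 706.9 × 2 × 1 / 1000 = 818.5 kN → 0.75 × 818.5 = 614 kN.
Bearing: edge l_c = 58.5, r_n = 461.9 kN; interior l_c = 57, r_n = 450.1 kN; R_n = 461.9 + 1·450.1 = 912 kN → 684 kN.
Block shear: A_gv = 2310, A_nv = 1575, A_nt = 665 mm²; R_n = min(0.6F_uA_nv, 0.6F_yA_gv) + U_bs·F_u·A_nt = 756.7 kN → 568 kN.
Block shear governs: 568 kN.

568 kN (block shear governs)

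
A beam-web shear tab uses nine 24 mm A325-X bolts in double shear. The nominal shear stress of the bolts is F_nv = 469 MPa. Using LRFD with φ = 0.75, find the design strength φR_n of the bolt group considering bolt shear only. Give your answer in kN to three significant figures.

2860 kN

A_b = π × 24² / 4 = 452.4 mm².
R_n = F_nv · A_b · n · n_s = 469 × 452.4 × 9 × 2 / 1000 = 3819 kN.
Design strength φR_n = 0.75 × 3819 = 2860 kN.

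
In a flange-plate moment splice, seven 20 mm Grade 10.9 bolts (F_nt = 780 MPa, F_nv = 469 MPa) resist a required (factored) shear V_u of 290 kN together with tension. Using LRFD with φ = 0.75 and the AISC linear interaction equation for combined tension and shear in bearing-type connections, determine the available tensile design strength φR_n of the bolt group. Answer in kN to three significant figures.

A_b = π·20²/4 = 314.2 mm²; f_rv = 290 × 1000 / (7 × 314.2) = 131.9 MPa.
F'_nt = 1.3 F_nt − (F_nt / φF_nv) f_rv = 1.3·780 − (780/(0.75·469))·131.9 = 721.6 MPa, capped at F_nt → F'_nt = 721.6 MPa.
R_n = F'_nt · A_b · n = 721.6 × 314.2 × 7 / 1000 = 1587 kN.
Design strength φR_n = 0.75 × 1587 = 1190 kN.

1190 kN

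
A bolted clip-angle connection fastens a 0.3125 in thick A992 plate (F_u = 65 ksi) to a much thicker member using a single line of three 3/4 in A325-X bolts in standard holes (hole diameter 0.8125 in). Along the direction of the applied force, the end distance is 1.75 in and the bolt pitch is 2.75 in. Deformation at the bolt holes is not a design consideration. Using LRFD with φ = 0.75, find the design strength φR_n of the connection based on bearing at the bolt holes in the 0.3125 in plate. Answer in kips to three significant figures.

Per bolt r_n = 1.5 l_c t F_u ≤ 3.0 d t F_u; upper limit = 3.0 × 0.75 × 0.3125 × 65 = 45.7 kips.
Edge bolt: l_c = 1.75 − 0.8125/2 = 1.344 in → 1.5 × 1.344 × 0.3125 × 65 = 40.94 → r_n = 40.94 kips.
Interior bolts: l_c = 2.75 − 0.8125 = 1.938 in → 1.5 × 1.938 × 0.3125 × 65 = 59.03 → r_n = 45.7 kips.
R_n = 1 × 40.94 + 2 × 45.7 = 132.3 kips.
Design strength φR_n = 0.75 × 132.3 = 99.3 kips.

99.3 kips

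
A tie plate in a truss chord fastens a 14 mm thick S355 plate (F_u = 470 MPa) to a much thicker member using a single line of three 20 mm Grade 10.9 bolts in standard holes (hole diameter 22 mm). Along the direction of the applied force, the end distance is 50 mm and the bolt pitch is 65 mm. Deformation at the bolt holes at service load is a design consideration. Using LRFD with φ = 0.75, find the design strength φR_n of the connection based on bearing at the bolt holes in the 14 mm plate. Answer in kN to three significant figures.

Per bolt r_n = 1.2 l_c t F_u ≤ 2.4 d t F_u; upper limit = 2.4 × 20 × 14 × 470 / 1000 = 315.8 kN.
Edge bolt: l_c = 50 − 22/2 = 39 mm → 1.2 × 39 × 14 × 470 / 1000 = 307.9 → r_n = 307.9 kN.
Interior bolts: l_c = 65 − 22 = 43 mm → 1.2 × 43 × 14 × 470 / 1000 = 339.5 → r_n = 315.8 kN.
R_n = 1 × 307.9 + 2 × 315.8 = 939.6 kN.
Design strength φR_n = 0.75 × 939.6 = 705 kN.

705 kN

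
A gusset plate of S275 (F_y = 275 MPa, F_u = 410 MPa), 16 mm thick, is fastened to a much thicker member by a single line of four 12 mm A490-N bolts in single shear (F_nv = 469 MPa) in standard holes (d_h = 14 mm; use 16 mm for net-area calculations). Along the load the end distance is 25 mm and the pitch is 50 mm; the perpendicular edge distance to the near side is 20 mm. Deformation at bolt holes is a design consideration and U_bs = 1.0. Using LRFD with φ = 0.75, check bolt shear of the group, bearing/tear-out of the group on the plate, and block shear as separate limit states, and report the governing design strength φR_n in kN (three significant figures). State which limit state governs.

159 kN (bolt shear governs)

Bolt shear: A_b = π·12²/4 = 113.1 mm²; R_n = 469 × 113.1 × 4 × 1 / 1000 = 212.2 kN → 0.75 × 212.2 = 159 kN.
Bearing: edge l_c = 18, r_n = 141.7 kN; interior l_c = 36, r_n = 188.9 kN; R_n = 141.7 + 3·188.9 = 708.5 kN → 531 kN.
Block shear: A_gv = 2800, A_nv = 1904, A_nt = 192 mm²; R_n = min(0.6F_uA_nv, 0.6F_yA_gv) + U_bs·F_u·A_nt = 540.7 kN → 406 kN.
Bolt shear governs: 159 kN.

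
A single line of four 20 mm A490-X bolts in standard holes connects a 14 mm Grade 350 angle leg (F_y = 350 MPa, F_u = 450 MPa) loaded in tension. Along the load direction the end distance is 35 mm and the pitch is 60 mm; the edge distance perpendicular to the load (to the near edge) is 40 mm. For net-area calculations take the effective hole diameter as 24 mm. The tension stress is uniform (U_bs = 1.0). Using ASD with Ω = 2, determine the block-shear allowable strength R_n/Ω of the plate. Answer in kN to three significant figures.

Shear plane L_v = 35 + 3·60 = 215 mm; A_gv = 215 × 14 = 3010 mm².
A_nv = (215 − 3.5·24) × 14 = 1834 mm².
A_nt = (40 − 0.5·24) × 14 = 392 mm².
0.6 F_u A_nv = 495.2 kN; 0.6 F_y A_gv = 632.1 kN → shear rupture governs the shear term.
R_n = 495.2 + 1.0 × 450 × 392 / 1000 = 671.6 kN.
Allowable strength R_n/Ω = 671.6 / 2 = 336 kN.

336 kN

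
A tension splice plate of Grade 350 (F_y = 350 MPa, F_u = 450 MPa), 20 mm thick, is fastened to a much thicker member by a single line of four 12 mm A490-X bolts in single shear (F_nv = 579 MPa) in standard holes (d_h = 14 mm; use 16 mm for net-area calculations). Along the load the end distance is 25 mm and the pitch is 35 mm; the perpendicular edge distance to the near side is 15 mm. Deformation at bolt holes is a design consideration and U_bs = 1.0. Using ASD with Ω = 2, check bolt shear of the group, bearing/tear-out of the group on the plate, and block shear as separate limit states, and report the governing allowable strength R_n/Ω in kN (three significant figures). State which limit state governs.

131 kN (bolt shear governs)

Bolt shear: A_b = π·12²/4 = 113.1 mm²; R_n = 579 × 113.1 × 4 × 1 / 1000 = 261.9 kN → 261.9 / 2 = 131 kN.
Bearing: edge l_c = 18, r_n = 194.4 kN; interior l_c = 21, r_n = 226.8 kN; R_n = 194.4 + 3·226.8 = 874.8 kN → 437 kN.
Block shear: A_gv = 2600, A_nv = 1480, A_nt = 140 mm²; R_n = min(0.6F_uA_nv, 0.6F_yA_gv) + U_bs·F_u·A_nt = 462.6 kN → 231 kN.
Bolt shear governs: 131 kN.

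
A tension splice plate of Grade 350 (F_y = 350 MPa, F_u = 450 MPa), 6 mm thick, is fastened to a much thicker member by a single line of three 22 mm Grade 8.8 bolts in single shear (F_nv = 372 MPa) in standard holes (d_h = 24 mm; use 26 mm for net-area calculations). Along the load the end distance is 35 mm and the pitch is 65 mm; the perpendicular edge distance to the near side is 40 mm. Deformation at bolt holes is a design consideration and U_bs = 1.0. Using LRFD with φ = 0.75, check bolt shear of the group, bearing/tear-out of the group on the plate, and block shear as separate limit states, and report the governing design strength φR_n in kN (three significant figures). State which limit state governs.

176 kN (block shear governs)

Bolt shear: A_b = π·22²/4 = 380.1 mm²; R_n = 372 × 380.1 × 3 × 1 / 1000 = 424.2 kN → 0.75 × 424.2 = 318 kN.
Bearing: edge l_c = 23, r_n = 74.52 kN; interior l_c = 41, r_n = 132.8 kN; R_n = 74.52 + 2·132.8 = 340.2 kN → 255 kN.
Block shear: A_gv = 990, A_nv = 600, A_nt = 162 mm²; R_n = min(0.6F_uA_nv, 0.6F_yA_gv) + U_bs·F_u·A_nt = 234.9 kN → 176 kN.
Block shear governs: 176 kN.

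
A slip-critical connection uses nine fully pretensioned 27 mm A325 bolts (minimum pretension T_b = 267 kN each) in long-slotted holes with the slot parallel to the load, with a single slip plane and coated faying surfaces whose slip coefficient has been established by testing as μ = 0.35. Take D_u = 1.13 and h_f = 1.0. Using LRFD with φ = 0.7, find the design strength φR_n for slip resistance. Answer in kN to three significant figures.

665 kN

R_n = μ · D_u · h_f · T_b · n_s · n_b = 0.35 × 1.13 × 1.0 × 267 × 1 × 9 = 950.4 kN.
Design strength φR_n = 0.7 × 950.4 = 665 kN.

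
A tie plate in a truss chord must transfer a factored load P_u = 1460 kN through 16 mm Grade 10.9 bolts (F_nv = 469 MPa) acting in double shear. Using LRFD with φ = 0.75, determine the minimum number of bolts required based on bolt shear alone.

A_b = π·16²/4 = 201.1 mm².
Per-bolt design strength φR_n = 0.75 × 469 × 201.1 × 2 / 1000 = 141.4 kN.
n ≥ 1460 / 141.4 = 10.32 → use 11 bolts.

11 bolts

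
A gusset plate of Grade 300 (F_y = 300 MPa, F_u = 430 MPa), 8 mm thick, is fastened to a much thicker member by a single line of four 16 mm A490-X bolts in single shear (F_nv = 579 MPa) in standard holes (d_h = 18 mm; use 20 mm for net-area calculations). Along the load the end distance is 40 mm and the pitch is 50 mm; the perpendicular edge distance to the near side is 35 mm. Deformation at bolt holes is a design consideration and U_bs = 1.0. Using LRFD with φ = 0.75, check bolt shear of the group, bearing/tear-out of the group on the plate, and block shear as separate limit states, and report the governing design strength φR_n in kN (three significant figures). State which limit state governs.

Bolt shear: A_b = π·16²/4 = 201.1 mm²; R_n = 579 × 201.1 × 4 × 1 / 1000 = 465.7 kN → 0.75 × 465.7 = 349 kN.
Bearing: edge l_c = 31, r_n = 128 kN; interior l_c = 32, r_n = 132.1 kN; R_n = 128 + 3·132.1 = 524.3 kN → 393 kN.
Block shear: A_gv = 1520, A_nv = 960, A_nt = 200 mm²; R_n = min(0.6F_uA_nv, 0.6F_yA_gv) + U_bs·F_u·A_nt = 333.7 kN → 250 kN.
Block shear governs: 250 kN.

250 kN (block shear governs)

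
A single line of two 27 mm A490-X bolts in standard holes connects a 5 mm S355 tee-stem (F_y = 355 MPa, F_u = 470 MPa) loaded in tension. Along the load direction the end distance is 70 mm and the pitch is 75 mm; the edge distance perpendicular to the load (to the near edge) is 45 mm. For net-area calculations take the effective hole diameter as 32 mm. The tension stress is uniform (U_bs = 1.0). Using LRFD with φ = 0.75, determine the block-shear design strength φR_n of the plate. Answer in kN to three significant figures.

Shear plane L_v = 70 + 1·75 = 145 mm; A_gv = 145 × 5 = 725 mm².
A_nv = (145 − 1.5·32) × 5 = 485 mm².
A_nt = (45 − 0.5·32) × 5 = 145 mm².
0.6 F_u A_nv = 136.8 kN; 0.6 F_y A_gv = 154.4 kN → shear rupture governs the shear term.
R_n = 136.8 + 1.0 × 470 × 145 / 1000 = 204.9 kN.
Design strength φR_n = 0.75 × 204.9 = 154 kN.

154 kN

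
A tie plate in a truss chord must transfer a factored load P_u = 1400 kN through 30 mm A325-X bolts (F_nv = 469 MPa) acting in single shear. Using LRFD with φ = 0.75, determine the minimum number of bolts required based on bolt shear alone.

A_b = π·30²/4 = 706.9 mm².
Per-bolt design strength φR_n = 0.75 × 469 × 706.9 × 1 / 1000 = 248.6 kN.
n ≥ 1400 / 248.6 = 5.631 → use 6 bolts.

6 bolts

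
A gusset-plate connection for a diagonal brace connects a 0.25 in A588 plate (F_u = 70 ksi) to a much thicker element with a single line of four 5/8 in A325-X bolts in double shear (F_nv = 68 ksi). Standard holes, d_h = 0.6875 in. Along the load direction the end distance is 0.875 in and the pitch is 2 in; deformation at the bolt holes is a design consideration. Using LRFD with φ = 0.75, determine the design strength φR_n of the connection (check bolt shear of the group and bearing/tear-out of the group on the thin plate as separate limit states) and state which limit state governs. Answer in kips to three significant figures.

67.4 kips (bearing governs)

Bolt shear: A_b = π·0.625²/4 = 0.3068 in²; R_n = 68 × 0.3068 × 4 × 2 = 166.9 kips → 0.75 × 166.9 = 125 kips.
Bearing (1.2 l_c t F_u ≤ 2.4 d t F_u): upper limit = 2.4·0.625·0.25·70 = 26.25 kips.
  Edge l_c = 0.875 − 0.6875/2 = 0.5312 → r_n = 11.16 kips; interior l_c = 2 − 0.6875 = 1.312 → r_n = 26.25 kips.
  R_n,bearing = 1·11.16 + 3·26.25 = 89.91 kips → 0.75 × 89.91 = 67.4 kips.
Bearing governs: 67.4 kips.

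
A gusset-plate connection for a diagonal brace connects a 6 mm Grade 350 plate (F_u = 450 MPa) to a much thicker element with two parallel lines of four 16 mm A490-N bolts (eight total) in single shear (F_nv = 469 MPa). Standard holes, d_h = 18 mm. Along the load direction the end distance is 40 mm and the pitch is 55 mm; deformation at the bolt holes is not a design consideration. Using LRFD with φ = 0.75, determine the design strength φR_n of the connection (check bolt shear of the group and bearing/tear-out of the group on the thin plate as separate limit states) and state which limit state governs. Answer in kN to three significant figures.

566 kN (bolt shear governs)

Bolt shear: A_b = π·16²/4 = 201.1 mm²; R_n = 469 × 201.1 × 8 × 1 / 1000 = 754.4 kN → 0.75 × 754.4 = 566 kN.
Bearing (1.5 l_c t F_u ≤ 3.0 d t F_u): upper limit = 3.0·16·6·450 / 1000 = 129.6 kN.
  Edge l_c = 40 − 18/2 = 31 → r_n = 125.5 kN; interior l_c = 55 − 18 = 37 → r_n = 129.6 kN.
  R_n,bearing = 2·125.5 + 6·129.6 = 1029 kN → 0.75 × 1029 = 772 kN.
Bolt shear governs: 566 kN.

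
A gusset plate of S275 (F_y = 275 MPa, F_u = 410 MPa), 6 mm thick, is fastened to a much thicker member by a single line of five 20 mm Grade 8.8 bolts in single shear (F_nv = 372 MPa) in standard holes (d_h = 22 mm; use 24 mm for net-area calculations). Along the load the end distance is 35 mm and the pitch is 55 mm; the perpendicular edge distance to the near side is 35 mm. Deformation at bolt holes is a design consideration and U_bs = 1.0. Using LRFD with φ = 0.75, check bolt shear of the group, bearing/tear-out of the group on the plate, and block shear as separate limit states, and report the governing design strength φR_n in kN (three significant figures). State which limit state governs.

Bolt shear: A_b = π·20²/4 = 314.2 mm²; R_n = 372 × 314.2 × 5 × 1 / 1000 = 584.3 kN → 0.75 × 584.3 = 438 kN.
Bearing: edge l_c = 24, r_n = 70.85 kN; interior l_c = 33, r_n = 97.42 kN; R_n = 70.85 + 4·97.42 = 460.5 kN → 345 kN.
Block shear: A_gv = 1530, A_nv = 882, A_nt = 138 mm²; R_n = min(0.6F_uA_nv, 0.6F_yA_gv) + U_bs·F_u·A_nt = 273.6 kN → 205 kN.
Block shear governs: 205 kN.

205 kN (block shear governs)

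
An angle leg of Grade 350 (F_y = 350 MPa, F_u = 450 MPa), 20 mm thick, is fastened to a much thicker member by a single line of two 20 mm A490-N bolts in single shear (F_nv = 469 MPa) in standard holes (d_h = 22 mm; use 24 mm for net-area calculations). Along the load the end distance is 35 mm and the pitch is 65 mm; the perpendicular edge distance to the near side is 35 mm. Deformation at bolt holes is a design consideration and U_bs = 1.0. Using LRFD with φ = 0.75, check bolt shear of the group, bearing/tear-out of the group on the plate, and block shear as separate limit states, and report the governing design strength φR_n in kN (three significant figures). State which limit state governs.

Bolt shear: A_b = π·20²/4 = 314.2 mm²; R_n = 469 × 314.2 × 2 × 1 / 1000 = 294.7 kN → 0.75 × 294.7 = 221 kN.
Bearing: edge l_c = 24, r_n = 259.2 kN; interior l_c = 43, r_n = 432 kN; R_n = 259.2 + 1·432 = 691.2 kN → 518 kN.
Block shear: A_gv = 2000, A_nv = 1280, A_nt = 460 mm²; R_n = min(0.6F_uA_nv, 0.6F_yA_gv) + U_bs·F_u·A_nt = 552.6 kN → 414 kN.
Bolt shear governs: 221 kN.

221 kN (bolt shear governs)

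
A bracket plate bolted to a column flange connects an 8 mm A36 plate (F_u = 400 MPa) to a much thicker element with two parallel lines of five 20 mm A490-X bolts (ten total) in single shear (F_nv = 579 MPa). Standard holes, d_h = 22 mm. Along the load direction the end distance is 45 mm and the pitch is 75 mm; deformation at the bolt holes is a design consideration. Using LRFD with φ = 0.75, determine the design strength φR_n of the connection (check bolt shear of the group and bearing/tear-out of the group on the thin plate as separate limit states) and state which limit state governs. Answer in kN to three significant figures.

Bolt shear: A_b = π·20²/4 = 314.2 mm²; R_n = 579 × 314.2 × 10 × 1 / 1000 = 1819 kN → 0.75 × 1819 = 1360 kN.
Bearing (1.2 l_c t F_u ≤ 2.4 d t F_u): upper limit = 2.4·20·8·400 / 1000 = 153.6 kN.
  Edge l_c = 45 − 22/2 = 34 → r_n = 130.6 kN; interior l_c = 75 − 22 = 53 → r_n = 153.6 kN.
  R_n,bearing = 2·130.6 + 8·153.6 = 1490 kN → 0.75 × 1490 = 1120 kN.
Bearing governs: 1120 kN.

1120 kN (bearing governs)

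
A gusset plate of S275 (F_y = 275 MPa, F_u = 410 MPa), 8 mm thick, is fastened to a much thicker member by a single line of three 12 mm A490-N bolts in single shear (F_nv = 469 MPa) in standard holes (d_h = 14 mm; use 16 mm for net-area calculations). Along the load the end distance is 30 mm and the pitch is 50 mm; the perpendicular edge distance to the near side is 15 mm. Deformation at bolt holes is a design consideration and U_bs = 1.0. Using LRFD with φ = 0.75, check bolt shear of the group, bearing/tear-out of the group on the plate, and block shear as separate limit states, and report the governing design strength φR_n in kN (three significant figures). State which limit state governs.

Bolt shear: A_b = π·12²/4 = 113.1 mm²; R_n = 469 × 113.1 × 3 × 1 / 1000 = 159.1 kN → 0.75 × 159.1 = 119 kN.
Bearing: edge l_c = 23, r_n = 90.53 kN; interior l_c = 36, r_n = 94.46 kN; R_n = 90.53 + 2·94.46 = 279.5 kN → 210 kN.
Block shear: A_gv = 1040, A_nv = 720, A_nt = 56 mm²; R_n = min(0.6F_uA_nv, 0.6F_yA_gv) + U_bs·F_u·A_nt = 194.6 kN → 146 kN.
Bolt shear governs: 119 kN.

119 kN (bolt shear governs)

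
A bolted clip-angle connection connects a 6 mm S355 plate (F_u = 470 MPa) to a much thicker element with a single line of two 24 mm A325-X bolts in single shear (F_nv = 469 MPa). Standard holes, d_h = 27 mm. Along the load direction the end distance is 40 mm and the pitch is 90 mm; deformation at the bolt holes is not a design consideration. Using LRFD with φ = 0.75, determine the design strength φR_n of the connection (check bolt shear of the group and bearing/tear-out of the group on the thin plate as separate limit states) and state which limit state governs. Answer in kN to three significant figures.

236 kN (bearing governs)

Bolt shear: A_b = π·24²/4 = 452.4 mm²; R_n = 469 × 452.4 × 2 × 1 / 1000 = 424.3 kN → 0.75 × 424.3 = 318 kN.
Bearing (1.5 l_c t F_u ≤ 3.0 d t F_u): upper limit = 3.0·24·6·470 / 1000 = 203 kN.
  Edge l_c = 40 − 27/2 = 26.5 → r_n = 112.1 kN; interior l_c = 90 − 27 = 63 → r_n = 203 kN.
  R_n,bearing = 1·112.1 + 1·203 = 315.1 kN → 0.75 × 315.1 = 236 kN.
Bearing governs: 236 kN.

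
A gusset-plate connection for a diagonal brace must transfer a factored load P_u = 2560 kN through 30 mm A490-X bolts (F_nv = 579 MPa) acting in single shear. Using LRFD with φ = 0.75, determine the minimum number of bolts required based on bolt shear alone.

9 bolts

A_b = π·30²/4 = 706.9 mm².
Per-bolt design strength φR_n = 0.75 × 579 × 706.9 × 1 / 1000 = 307 kN.
n ≥ 2560 / 307 = 8.34 → use 9 bolts.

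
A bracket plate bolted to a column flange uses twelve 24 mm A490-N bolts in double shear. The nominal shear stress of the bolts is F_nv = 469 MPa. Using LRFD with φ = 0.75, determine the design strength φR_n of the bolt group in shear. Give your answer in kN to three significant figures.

A_b = π × 24² / 4 = 452.4 mm².
R_n = F_nv · A_b · n · n_s = 469 × 452.4 × 12 × 2 / 1000 = 5092 kN.
Design strength φR_n = 0.75 × 5092 = 3820 kN.

3820 kN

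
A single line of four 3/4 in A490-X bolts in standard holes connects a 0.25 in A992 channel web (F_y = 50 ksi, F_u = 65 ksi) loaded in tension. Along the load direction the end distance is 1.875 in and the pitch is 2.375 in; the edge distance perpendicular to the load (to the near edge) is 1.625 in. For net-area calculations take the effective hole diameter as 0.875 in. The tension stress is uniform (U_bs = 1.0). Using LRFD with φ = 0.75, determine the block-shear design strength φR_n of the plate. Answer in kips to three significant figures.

Shear plane L_v = 1.875 + 3·2.375 = 9 in; A_gv = 9 × 0.25 = 2.25 in².
A_nv = (9 − 3.5·0.875) × 0.25 = 1.484 in².
A_nt = (1.625 − 0.5·0.875) × 0.25 = 0.2969 in².
0.6 F_u A_nv = 57.89 kips; 0.6 F_y A_gv = 67.5 kips → shear rupture governs the shear term.
R_n = 57.89 + 1.0 × 65 × 0.2969 = 77.19 kips.
Design strength φR_n = 0.75 × 77.19 = 57.9 kips.

57.9 kips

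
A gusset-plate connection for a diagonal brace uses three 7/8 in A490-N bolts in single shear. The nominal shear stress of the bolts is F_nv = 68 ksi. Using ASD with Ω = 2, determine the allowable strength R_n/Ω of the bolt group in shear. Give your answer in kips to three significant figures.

A_b = π × 0.875² / 4 = 0.6013 in².
R_n = F_nv · A_b · n · n_s = 68 × 0.6013 × 3 × 1 = 122.7 kips.
Allowable strength R_n/Ω = 122.7 / 2 = 61.3 kips.

61.3 kips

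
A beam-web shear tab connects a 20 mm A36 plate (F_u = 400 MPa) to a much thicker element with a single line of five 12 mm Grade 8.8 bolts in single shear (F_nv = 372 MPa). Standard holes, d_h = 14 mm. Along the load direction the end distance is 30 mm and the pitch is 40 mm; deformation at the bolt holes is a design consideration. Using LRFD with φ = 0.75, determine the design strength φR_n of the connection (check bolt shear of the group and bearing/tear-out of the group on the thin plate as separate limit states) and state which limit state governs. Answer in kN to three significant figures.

158 kN (bolt shear governs)

Bolt shear: A_b = π·12²/4 = 113.1 mm²; R_n = 372 × 113.1 × 5 × 1 / 1000 = 210.4 kN → 0.75 × 210.4 = 158 kN.
Bearing (1.2 l_c t F_u ≤ 2.4 d t F_u): upper limit = 2.4·12·20·400 / 1000 = 230.4 kN.
  Edge l_c = 30 − 14/2 = 23 → r_n = 220.8 kN; interior l_c = 40 − 14 = 26 → r_n = 230.4 kN.
  R_n,bearing = 1·220.8 + 4·230.4 = 1142 kN → 0.75 × 1142 = 857 kN.
Bolt shear governs: 158 kN.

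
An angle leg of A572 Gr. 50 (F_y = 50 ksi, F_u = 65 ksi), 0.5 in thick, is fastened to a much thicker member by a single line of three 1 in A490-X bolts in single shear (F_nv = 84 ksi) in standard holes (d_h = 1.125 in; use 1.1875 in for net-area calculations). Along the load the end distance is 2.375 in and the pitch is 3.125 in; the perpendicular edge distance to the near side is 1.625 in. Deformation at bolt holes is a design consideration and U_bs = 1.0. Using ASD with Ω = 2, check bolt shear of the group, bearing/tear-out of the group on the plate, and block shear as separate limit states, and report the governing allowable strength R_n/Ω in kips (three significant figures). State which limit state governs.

71.9 kips (block shear governs)

Bolt shear: A_b = π·1²/4 = 0.7854 in²; R_n = 84 × 0.7854 × 3 × 1 = 197.9 kips → 197.9 / 2 = 99 kips.
Bearing: edge l_c = 1.812, r_n = 70.69 kips; interior l_c = 2, r_n = 78 kips; R_n = 70.69 + 2·78 = 226.7 kips → 113 kips.
Block shear: A_gv = 4.312, A_nv = 2.828, A_nt = 0.5156 in²; R_n = min(0.6F_uA_nv, 0.6F_yA_gv) + U_bs·F_u·A_nt = 143.8 kips → 71.9 kips.
Block shear governs: 71.9 kips.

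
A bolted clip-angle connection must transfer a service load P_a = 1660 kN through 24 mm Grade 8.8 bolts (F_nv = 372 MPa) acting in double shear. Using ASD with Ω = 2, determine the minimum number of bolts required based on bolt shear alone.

10 bolts

A_b = π·24²/4 = 452.4 mm².
Per-bolt allowable strength R_n/Ω = 372 × 452.4 × 2 / 1000 / 2 = 168.3 kN.
n ≥ 1660 / 168.3 = 9.864 → use 10 bolts.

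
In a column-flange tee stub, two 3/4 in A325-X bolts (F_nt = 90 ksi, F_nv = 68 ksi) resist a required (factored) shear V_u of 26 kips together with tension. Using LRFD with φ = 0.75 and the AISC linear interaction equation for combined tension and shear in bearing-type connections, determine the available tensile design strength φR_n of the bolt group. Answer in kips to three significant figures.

A_b = π·0.75²/4 = 0.4418 in²; f_rv = 26 / (2 × 0.4418) = 29.43 ksi.
F'_nt = 1.3 F_nt − (F_nt / φF_nv) f_rv = 1.3·90 − (90/(0.75·68))·29.43 = 65.07 ksi, capped at F_nt → F'_nt = 65.07 ksi.
R_n = F'_nt · A_b · n = 65.07 × 0.4418 × 2 = 57.5 kips.
Design strength φR_n = 0.75 × 57.5 = 43.1 kips.

43.1 kips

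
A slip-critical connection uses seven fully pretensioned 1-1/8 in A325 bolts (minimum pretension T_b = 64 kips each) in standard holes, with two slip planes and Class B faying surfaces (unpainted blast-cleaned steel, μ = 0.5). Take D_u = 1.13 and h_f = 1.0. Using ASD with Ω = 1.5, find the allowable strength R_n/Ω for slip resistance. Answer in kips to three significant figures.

R_n = μ · D_u · h_f · T_b · n_s · n_b = 0.5 × 1.13 × 1.0 × 64 × 2 × 7 = 506.2 kips.
Allowable strength R_n/Ω = 506.2 / 1.5 = 337 kips.

337 kips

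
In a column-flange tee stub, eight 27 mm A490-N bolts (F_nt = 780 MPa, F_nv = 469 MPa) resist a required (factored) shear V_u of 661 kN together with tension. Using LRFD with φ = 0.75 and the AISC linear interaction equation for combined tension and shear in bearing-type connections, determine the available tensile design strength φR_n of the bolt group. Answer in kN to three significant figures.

A_b = π·27²/4 = 572.6 mm²; f_rv = 661 × 1000 / (8 × 572.6) = 144.3 MPa.
F'_nt = 1.3 F_nt − (F_nt / φF_nv) f_rv = 1.3·780 − (780/(0.75·469))·144.3 = 694 MPa, capped at F_nt → F'_nt = 694 MPa.
R_n = F'_nt · A_b · n = 694 × 572.6 × 8 / 1000 = 3179 kN.
Design strength φR_n = 0.75 × 3179 = 2380 kN.

2380 kN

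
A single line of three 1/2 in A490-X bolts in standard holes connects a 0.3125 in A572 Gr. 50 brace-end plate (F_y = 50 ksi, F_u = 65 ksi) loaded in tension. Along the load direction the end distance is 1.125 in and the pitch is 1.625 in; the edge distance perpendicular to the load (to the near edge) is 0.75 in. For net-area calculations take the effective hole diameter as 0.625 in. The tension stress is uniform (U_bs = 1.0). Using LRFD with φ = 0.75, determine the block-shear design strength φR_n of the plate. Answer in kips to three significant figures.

Shear plane L_v = 1.125 + 2·1.625 = 4.375 in; A_gv = 4.375 × 0.3125 = 1.367 in².
A_nv = (4.375 − 2.5·0.625) × 0.3125 = 0.8789 in².
A_nt = (0.75 − 0.5·0.625) × 0.3125 = 0.1367 in².
0.6 F_u A_nv = 34.28 kips; 0.6 F_y A_gv = 41.02 kips → shear rupture governs the shear term.
R_n = 34.28 + 1.0 × 65 × 0.1367 = 43.16 kips.
Design strength φR_n = 0.75 × 43.16 = 32.4 kips.

32.4 kips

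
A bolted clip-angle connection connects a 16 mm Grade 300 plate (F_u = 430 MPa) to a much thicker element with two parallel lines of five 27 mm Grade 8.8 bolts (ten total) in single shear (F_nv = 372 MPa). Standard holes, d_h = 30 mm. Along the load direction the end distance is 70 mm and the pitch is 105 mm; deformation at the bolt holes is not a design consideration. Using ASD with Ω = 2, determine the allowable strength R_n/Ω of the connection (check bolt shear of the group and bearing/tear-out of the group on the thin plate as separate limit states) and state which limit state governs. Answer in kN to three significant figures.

1060 kN (bolt shear governs)

Bolt shear: A_b = π·27²/4 = 572.6 mm²; R_n = 372 × 572.6 × 10 × 1 / 1000 = 2130 kN → 2130 / 2 = 1060 kN.
Bearing (1.5 l_c t F_u ≤ 3.0 d t F_u): upper limit = 3.0·27·16·430 / 1000 = 557.3 kN.
  Edge l_c = 70 − 30/2 = 55 → r_n = 557.3 kN; interior l_c = 105 − 30 = 75 → r_n = 557.3 kN.
  R_n,bearing = 2·557.3 + 8·557.3 = 5573 kN → 5573 / 2 = 2790 kN.
Bolt shear governs: 1060 kN.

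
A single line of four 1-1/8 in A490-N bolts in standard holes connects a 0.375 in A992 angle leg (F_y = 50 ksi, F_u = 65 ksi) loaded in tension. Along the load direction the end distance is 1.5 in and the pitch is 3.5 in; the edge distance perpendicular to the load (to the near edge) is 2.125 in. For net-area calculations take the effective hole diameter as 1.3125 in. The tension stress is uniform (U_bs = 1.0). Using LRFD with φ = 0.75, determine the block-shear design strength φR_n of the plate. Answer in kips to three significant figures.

108 kips

Shear plane L_v = 1.5 + 3·3.5 = 12 in; A_gv = 12 × 0.375 = 4.5 in².
A_nv = (12 − 3.5·1.3125) × 0.375 = 2.777 in².
A_nt = (2.125 − 0.5·1.3125) × 0.375 = 0.5508 in².
0.6 F_u A_nv = 108.3 kips; 0.6 F_y A_gv = 135 kips → shear rupture governs the shear term.
R_n = 108.3 + 1.0 × 65 × 0.5508 = 144.1 kips.
Design strength φR_n = 0.75 × 144.1 = 108 kips.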